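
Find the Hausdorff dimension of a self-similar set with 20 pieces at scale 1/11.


For a self-similar set with N copies scaled by 1/r:
dim_H = log(N)/log(r) = log(20)/log(11)
= 2.995732/2.397895
= 1.249317


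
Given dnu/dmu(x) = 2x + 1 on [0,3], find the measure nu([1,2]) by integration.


nu(A) = integral_A (dnu/dmu) dmu = integral_1^2 (2x + 1) dx
Step 1: Antiderivative F(x) = (2/2)x^2 + 1x
Step 2: F(2) = (2/2)*2^2 + 1*2 = 4 + 2 = 6
Step 3: F(1) = (2/2)*1^2 + 1*1 = 1 + 1 = 2
Step 4: nu([1,2]) = F(2) - F(1) = 6 - 2 = 4


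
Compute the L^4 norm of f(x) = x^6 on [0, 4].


Step 1: ||f||_4 = (integral_0^4 |x^6|^4 dx)^(1/4)
     = (integral_0^4 x^24 dx)^(1/4)
Step 2: integral_0^4 x^24 dx = [x^25/(25)] from 0 to 4 = 4^25/25
     = 1125899906842624/25 = 4.503600e+13
Step 3: ||f||_4 = (4.503600e+13)^(1/4) = 2590.537859


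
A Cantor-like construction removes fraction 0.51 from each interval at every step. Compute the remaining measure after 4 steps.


Step 1: At each step, fraction remaining = 1 - 0.51 = 0.49
Step 2: After 4 steps, measure = (0.49)^4
Step 3: Computing the power step by step:
  After step 1: 0.49
  After step 2: 0.2401
  After step 3: 0.117649
  After step 4: 0.057648
Result = 0.057648


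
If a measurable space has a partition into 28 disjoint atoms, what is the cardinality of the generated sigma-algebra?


Each element of the sigma-algebra is a union of some subset of the 28 atoms.
The number of such subsets is 2^28 = 268435456.


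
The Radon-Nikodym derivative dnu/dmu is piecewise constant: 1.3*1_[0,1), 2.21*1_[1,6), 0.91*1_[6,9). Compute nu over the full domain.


Integrate each piece of the Radon-Nikodym derivative:
Step 1: integral_0^1 1.3 dx = 1.3*(1-0) = 1.3*1 = 1.3
Step 2: integral_1^6 2.21 dx = 2.21*(6-1) = 2.21*5 = 11.05
Step 3: integral_6^9 0.91 dx = 0.91*(9-6) = 0.91*3 = 2.73
Total: 1.3 + 11.05 + 2.73 = 15.08


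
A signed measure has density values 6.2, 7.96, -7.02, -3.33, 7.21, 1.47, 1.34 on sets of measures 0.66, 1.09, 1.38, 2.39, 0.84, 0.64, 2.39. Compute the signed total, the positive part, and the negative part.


Step 1: Compute signed measure on each set:
  Set 1: 6.2 * 0.66 = 4.092
  Set 2: 7.96 * 1.09 = 8.6764
  Set 3: -7.02 * 1.38 = -9.6876
  Set 4: -3.33 * 2.39 = -7.9587
  Set 5: 7.21 * 0.84 = 6.0564
  Set 6: 1.47 * 0.64 = 0.9408
  Set 7: 1.34 * 2.39 = 3.2026
Step 2: Total signed measure = (4.092) + (8.6764) + (-9.6876) + (-7.9587) + (6.0564) + (0.9408) + (3.2026)
     = 5.3219
Step 3: Positive part mu+(X) = sum of positive contributions = 22.9682
Step 4: Negative part mu-(X) = |sum of negative contributions| = 17.6463


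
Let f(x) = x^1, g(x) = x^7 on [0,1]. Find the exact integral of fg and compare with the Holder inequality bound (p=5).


Step 1: Exact integral of f*g = integral(x^8, 0, 1) = 1/9
     = 0.111111
Step 2: Holder bound with p=5, q=1.25:
  ||f||_p = (integral x^5 dx)^(1/5) = (1/6)^(1/5) = 0.698827
  ||g||_q = (integral x^8.75 dx)^(1/1.25) = (1/9.75)^(1/1.25) = 0.161732
Step 3: Holder bound = ||f||_p * ||g||_q = 0.698827 * 0.161732 = 0.113023
Verification: 0.111111 <= 0.113023 (Holder holds)


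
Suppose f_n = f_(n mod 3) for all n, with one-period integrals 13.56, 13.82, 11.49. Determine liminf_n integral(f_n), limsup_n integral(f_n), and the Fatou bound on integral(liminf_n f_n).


The sequence (integral(f_n)) is periodic with period 3, repeating the values 13.56, 13.82, 11.49 indefinitely.
Step 1: For a periodic sequence, every tail (a_m, a_(m+1), ...) contains all 3 period values infinitely often.
Step 2: Hence inf of every tail = min of the period values = min(13.56, 13.82, 11.49) = 11.49.
        liminf_n integral(f_n) = sup over m of (inf of tail from m) = 11.49.
Step 3: Similarly sup of every tail = max of the period values = 13.82.
        limsup_n integral(f_n) = 13.82.
Step 4: Fatou's lemma: integral(liminf_n f_n) <= liminf_n integral(f_n) = 11.49.
        So the integral of the pointwise liminf is at most 11.49.


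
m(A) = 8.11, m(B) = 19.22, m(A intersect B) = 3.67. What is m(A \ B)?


m(A \ B) = m(A) - m(A n B)
= 8.11 - 3.67
= 4.44


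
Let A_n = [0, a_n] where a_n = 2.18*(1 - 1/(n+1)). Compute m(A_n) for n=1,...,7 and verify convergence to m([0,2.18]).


By continuity of measure from below: if A_n increases to A, then m(A_n) -> m(A).
Here A = [0, 2.18], so m(A) = 2.18
Step 1: a_1 = 2.18*(1 - 1/2) = 1.09, m(A_1) = 1.09
Step 2: a_2 = 2.18*(1 - 1/3) = 1.4533, m(A_2) = 1.4533
Step 3: a_3 = 2.18*(1 - 1/4) = 1.635, m(A_3) = 1.635
Step 4: a_4 = 2.18*(1 - 1/5) = 1.744, m(A_4) = 1.744
Step 5: a_5 = 2.18*(1 - 1/6) = 1.8167, m(A_5) = 1.8167
Step 6: a_6 = 2.18*(1 - 1/7) = 1.8686, m(A_6) = 1.8686
Step 7: a_7 = 2.18*(1 - 1/8) = 1.9075, m(A_7) = 1.9075
Limit: m(A_n) -> m([0,2.18]) = 2.18


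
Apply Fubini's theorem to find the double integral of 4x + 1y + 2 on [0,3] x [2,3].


By Fubini, integrate in x first, then y.
Step 1: Fix y, integrate over x in [0,3]:
  integral(4x + 1y + 2, x=0..3)
  = 4*(3^2 - 0^2)/2 + (1y + 2)*(3 - 0)
  = 18 + (1y + 2)*3
  = 18 + 3y + 6
  = 24 + 3y
Step 2: Integrate over y in [2,3]:
  integral(24 + 3y, y=2..3)
  = 24*1 + 3*(3^2 - 2^2)/2
  = 24 + 7.5
  = 31.5


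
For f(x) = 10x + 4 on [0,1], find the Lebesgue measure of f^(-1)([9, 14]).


f^(-1)([9, 14]) = {x : 9 <= 10x + 4 <= 14}
Solving: (9 - 4)/10 <= x <= (14 - 4)/10
= [0.5, 1]
Intersecting with [0,1]: [0.5, 1]
Measure = 1 - 0.5 = 0.5


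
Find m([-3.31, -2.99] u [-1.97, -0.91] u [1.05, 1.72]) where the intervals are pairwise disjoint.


For pairwise disjoint intervals, m(union) = sum of lengths.
= (-2.99 - -3.31) + (-0.91 - -1.97) + (1.72 - 1.05)
= 0.32 + 1.06 + 0.67
= 2.05


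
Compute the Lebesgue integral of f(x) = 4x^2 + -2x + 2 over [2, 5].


The Lebesgue integral of a Riemann-integrable function agrees with the Riemann integral.
Antiderivative F(x) = (4/3)x^3 + (-2/2)x^2 + 2x
F(5) = (4/3)*5^3 + (-2/2)*5^2 + 2*5
     = (4/3)*125 + (-2/2)*25 + 2*5
     = 166.666667 + -25 + 10
     = 151.666667
F(2) = 10.666667
Integral = F(5) - F(2) = 151.666667 - 10.666667 = 141


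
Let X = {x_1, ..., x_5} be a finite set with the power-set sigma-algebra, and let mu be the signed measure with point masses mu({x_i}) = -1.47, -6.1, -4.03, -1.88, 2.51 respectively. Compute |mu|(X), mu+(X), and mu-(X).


Step 1: Every measurable set is a union of atoms (the cells / points), so a Hahn decomposition is
  obtained by grouping atoms by sign: P = union of atoms with mu > 0, N = union of the remaining atoms.
  Atoms in P (indices): 5;  atoms in N (indices): 1, 2, 3, 4
  Positive values: 2.51
  Negative values: -1.47, -6.1, -4.03, -1.88
Step 2: mu+(X) = mu(P) = sum of positive atom values = 2.51
Step 3: mu-(X) = -mu(N) = sum of |negative atom values| = 13.48
Step 4: |mu|(X) = mu+(X) + mu-(X) = 2.51 + 13.48 = 15.99


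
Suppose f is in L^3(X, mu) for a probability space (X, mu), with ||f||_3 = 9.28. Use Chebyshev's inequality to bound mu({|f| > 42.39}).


Chebyshev/Markov inequality: mu(|f| > eps) <= (||f||_p / eps)^p
Step 1: ||f||_3 / eps = 9.28 / 42.39 = 0.21892
Step 2: Raise to power p = 3:
  (0.21892)^3 = 0.010492
Step 3: Therefore mu(|f| > 42.39) <= 0.010492


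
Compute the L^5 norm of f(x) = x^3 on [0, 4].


Step 1: ||f||_5 = (integral_0^4 |x^3|^5 dx)^(1/5)
     = (integral_0^4 x^15 dx)^(1/5)
Step 2: integral_0^4 x^15 dx = [x^16/(16)] from 0 to 4 = 4^16/16
     = 4294967296/16 = 2.684355e+08
Step 3: ||f||_5 = (2.684355e+08)^(1/5) = 48.50293


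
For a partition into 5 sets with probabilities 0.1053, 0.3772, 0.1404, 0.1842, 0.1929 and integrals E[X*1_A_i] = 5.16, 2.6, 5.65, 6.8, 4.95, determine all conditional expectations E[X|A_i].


For each cell A_i: E[X|A_i] = E[X*1_A_i] / P(A_i)
Step 1: E[X|A_1] = 5.16 / 0.1053 = 49.002849
Step 2: E[X|A_2] = 2.6 / 0.3772 = 6.892895
Step 3: E[X|A_3] = 5.65 / 0.1404 = 40.242165
Step 4: E[X|A_4] = 6.8 / 0.1842 = 36.916395
Step 5: E[X|A_5] = 4.95 / 0.1929 = 25.660964
Verification: E[X] = sum E[X*1_A_i] = 5.16 + 2.6 + 5.65 + 6.8 + 4.95 = 25.16


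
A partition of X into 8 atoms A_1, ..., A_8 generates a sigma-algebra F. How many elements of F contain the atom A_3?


Each element of F is a union of some subset S of the 8 atoms.
The element contains A_3 iff A_3 is in S.
So we count subsets S of {A_1,...,A_8} with A_3 in S: choose freely among the other 7 atoms.
Count = 2^(8-1) = 2^7 = 128.


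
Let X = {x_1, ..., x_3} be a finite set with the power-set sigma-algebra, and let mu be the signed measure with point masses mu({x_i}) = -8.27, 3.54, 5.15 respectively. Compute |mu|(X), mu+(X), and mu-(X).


Step 1: Every measurable set is a union of atoms (the cells / points), so a Hahn decomposition is
  obtained by grouping atoms by sign: P = union of atoms with mu > 0, N = union of the remaining atoms.
  Atoms in P (indices): 2, 3;  atoms in N (indices): 1
  Positive values: 3.54, 5.15
  Negative values: -8.27
Step 2: mu+(X) = mu(P) = sum of positive atom values = 8.69
Step 3: mu-(X) = -mu(N) = sum of |negative atom values| = 8.27
Step 4: |mu|(X) = mu+(X) + mu-(X) = 8.69 + 8.27 = 16.96


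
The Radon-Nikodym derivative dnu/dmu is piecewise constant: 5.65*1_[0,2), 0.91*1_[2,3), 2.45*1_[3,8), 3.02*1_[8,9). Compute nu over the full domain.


Integrate each piece of the Radon-Nikodym derivative:
Step 1: integral_0^2 5.65 dx = 5.65*(2-0) = 5.65*2 = 11.3
Step 2: integral_2^3 0.91 dx = 0.91*(3-2) = 0.91*1 = 0.91
Step 3: integral_3^8 2.45 dx = 2.45*(8-3) = 2.45*5 = 12.25
Step 4: integral_8^9 3.02 dx = 3.02*(9-8) = 3.02*1 = 3.02
Total: 11.3 + 0.91 + 12.25 + 3.02 = 27.48


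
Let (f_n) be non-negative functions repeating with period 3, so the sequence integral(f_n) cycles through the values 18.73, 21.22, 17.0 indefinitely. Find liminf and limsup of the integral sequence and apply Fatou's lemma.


The sequence (integral(f_n)) is periodic with period 3, repeating the values 18.73, 21.22, 17.0 indefinitely.
Step 1: For a periodic sequence, every tail (a_m, a_(m+1), ...) contains all 3 period values infinitely often.
Step 2: Hence inf of every tail = min of the period values = min(18.73, 21.22, 17.0) = 17.
        liminf_n integral(f_n) = sup over m of (inf of tail from m) = 17.
Step 3: Similarly sup of every tail = max of the period values = 21.22.
        limsup_n integral(f_n) = 21.22.
Step 4: Fatou's lemma: integral(liminf_n f_n) <= liminf_n integral(f_n) = 17.
        So the integral of the pointwise liminf is at most 17.


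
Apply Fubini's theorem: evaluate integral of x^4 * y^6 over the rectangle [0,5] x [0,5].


By Fubini's theorem, the double integral factors as a product of single integrals:
Step 1: integral_0^5 x^4 dx = [x^5/5] from 0 to 5
     = 5^5/5 = 625
Step 2: integral_0^5 y^6 dy = [y^7/7] from 0 to 5
     = 5^7/7 = 11160.714286
Step 3: Double integral = 625 * 11160.714286 = 6.975446e+06


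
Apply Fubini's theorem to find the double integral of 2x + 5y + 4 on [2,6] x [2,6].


By Fubini, integrate in x first, then y.
Step 1: Fix y, integrate over x in [2,6]:
  integral(2x + 5y + 4, x=2..6)
  = 2*(6^2 - 2^2)/2 + (5y + 4)*(6 - 2)
  = 32 + (5y + 4)*4
  = 32 + 20y + 16
  = 48 + 20y
Step 2: Integrate over y in [2,6]:
  integral(48 + 20y, y=2..6)
  = 48*4 + 20*(6^2 - 2^2)/2
  = 192 + 320
  = 512


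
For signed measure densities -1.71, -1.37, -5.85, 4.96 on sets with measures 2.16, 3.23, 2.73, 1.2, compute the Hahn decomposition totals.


Step 1: Compute signed measure on each set:
  Set 1: -1.71 * 2.16 = -3.6936
  Set 2: -1.37 * 3.23 = -4.4251
  Set 3: -5.85 * 2.73 = -15.9705
  Set 4: 4.96 * 1.2 = 5.952
Step 2: Total signed measure = (-3.6936) + (-4.4251) + (-15.9705) + (5.952)
     = -18.1372
Step 3: Positive part mu+(X) = sum of positive contributions = 5.952
Step 4: Negative part mu-(X) = |sum of negative contributions| = 24.0892


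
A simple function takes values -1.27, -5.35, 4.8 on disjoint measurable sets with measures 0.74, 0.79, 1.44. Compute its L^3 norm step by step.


Step 1: Compute |f_i|^3 for each value:
  |-1.27|^3 = 2.048383
  |-5.35|^3 = 153.130375
  |4.8|^3 = 110.592
Step 2: Multiply by measures and sum:
  2.048383 * 0.74 = 1.515803
  153.130375 * 0.79 = 120.972996
  110.592 * 1.44 = 159.25248
Sum = 1.515803 + 120.972996 + 159.25248 = 281.74128
Step 3: Take the p-th root:
||f||_3 = (281.74128)^(1/3) = 6.555666


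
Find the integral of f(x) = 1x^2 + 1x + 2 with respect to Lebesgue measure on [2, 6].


The Lebesgue integral of a Riemann-integrable function agrees with the Riemann integral.
Antiderivative F(x) = (1/3)x^3 + (1/2)x^2 + 2x
F(6) = (1/3)*6^3 + (1/2)*6^2 + 2*6
     = (1/3)*216 + (1/2)*36 + 2*6
     = 72 + 18 + 12
     = 102
F(2) = 8.666667
Integral = F(6) - F(2) = 102 - 8.666667 = 93.333333


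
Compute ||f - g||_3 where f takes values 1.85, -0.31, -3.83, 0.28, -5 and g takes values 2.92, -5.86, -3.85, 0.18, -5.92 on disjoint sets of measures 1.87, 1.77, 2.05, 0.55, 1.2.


Step 1: Compute differences f_i - g_i:
  1.85 - 2.92 = -1.07
  -0.31 - -5.86 = 5.55
  -3.83 - -3.85 = 0.02
  0.28 - 0.18 = 0.1
  -5 - -5.92 = 0.92
Step 2: Compute |diff|^3 * measure for each set:
  |-1.07|^3 * 1.87 = 1.225043 * 1.87 = 2.29083
  |5.55|^3 * 1.77 = 170.953875 * 1.77 = 302.588359
  |0.02|^3 * 2.05 = 8.000000e-06 * 2.05 = 1.640000e-05
  |0.1|^3 * 0.55 = 0.001 * 0.55 = 5.500000e-04
  |0.92|^3 * 1.2 = 0.778688 * 1.2 = 0.934426
Step 3: Sum = 305.814181
Step 4: ||f-g||_3 = (305.814181)^(1/3) = 6.7373


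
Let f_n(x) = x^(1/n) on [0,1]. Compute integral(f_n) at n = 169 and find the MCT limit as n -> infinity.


At n = 169: f_169(x) = x^(1/169).
Step 1: integral(x^(1/169), 0, 1) = [x^(1/169+1) / (1/169+1)] from 0 to 1
     = 1 / (1/169 + 1) = 1 / ((169+1)/169) = 169/(169+1)
     = 169/170 = 0.994118
Step 2: As n -> infinity, f_n(x) = x^(1/n) -> 1 for x in (0,1], and f_n is increasing in n.
By MCT, lim_n integral(f_n) = integral(lim_n f_n) = integral(1, 0, 1) = 1.
Step 3: Verify convergence: 169/170 = 0.994118 -> 1


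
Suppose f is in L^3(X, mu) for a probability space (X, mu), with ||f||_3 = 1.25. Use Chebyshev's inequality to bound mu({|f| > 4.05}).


Chebyshev/Markov inequality: mu(|f| > eps) <= (||f||_p / eps)^p
Step 1: ||f||_3 / eps = 1.25 / 4.05 = 0.308642
Step 2: Raise to power p = 3:
  (0.308642)^3 = 0.029401
Step 3: Therefore mu(|f| > 4.05) <= 0.029401


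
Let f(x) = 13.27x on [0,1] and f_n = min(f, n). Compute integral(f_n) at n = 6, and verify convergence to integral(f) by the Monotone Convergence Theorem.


f(x) = 13.27x on [0,1]; f_n(x) = min(13.27x, n). At n = 6:
Step 1: f(x) reaches 6 at x = 6/13.27 = 0.452148
Step 2: integral(f_6) = integral(13.27x, 0, 0.452148) + integral(6, 0.452148, 1)
       = 13.27*0.452148^2/2 + 6*(1 - 0.452148)
       = 1.356443 + 3.287114
       = 4.643557
Step 3: As n -> infinity, f_n increases to f, so by MCT integral(f_n) -> integral(f) = 13.27/2 = 6.635.
Convergence: integral(f_6) = 4.643557 -> 6.635 as n -> infinity


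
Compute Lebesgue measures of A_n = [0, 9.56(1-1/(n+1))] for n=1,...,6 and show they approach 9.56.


By continuity of measure from below: if A_n increases to A, then m(A_n) -> m(A).
Here A = [0, 9.56], so m(A) = 9.56
Step 1: a_1 = 9.56*(1 - 1/2) = 4.78, m(A_1) = 4.78
Step 2: a_2 = 9.56*(1 - 1/3) = 6.3733, m(A_2) = 6.3733
Step 3: a_3 = 9.56*(1 - 1/4) = 7.17, m(A_3) = 7.17
Step 4: a_4 = 9.56*(1 - 1/5) = 7.648, m(A_4) = 7.648
Step 5: a_5 = 9.56*(1 - 1/6) = 7.9667, m(A_5) = 7.9667
Step 6: a_6 = 9.56*(1 - 1/7) = 8.1943, m(A_6) = 8.1943
Limit: m(A_n) -> m([0,9.56]) = 9.56


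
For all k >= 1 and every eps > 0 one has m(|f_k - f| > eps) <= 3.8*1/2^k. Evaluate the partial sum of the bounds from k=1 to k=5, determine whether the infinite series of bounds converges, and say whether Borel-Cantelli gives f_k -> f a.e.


Step 1: List the terms 3.8*1/2^k for k = 1 to 5:
  k=1: 1.9
  k=2: 0.95
  k=3: 0.475
  k=4: 0.2375
  k=5: 0.11875
Step 2: Partial sum = 1.9 + 0.95 + 0.475 + 0.2375 + 0.11875
     = 3.68125
Step 3: The full series sum_(k>=1) 3.8*1/2^k converges (geometric series with ratio 1/2 < 1; a constant multiple of a convergent series converges).
Step 4: Fix eps > 0. Since sum_k m(|f_k - f| > eps) < infinity, the Borel-Cantelli lemma gives
        m(limsup_k {|f_k - f| > eps}) = 0, i.e. for a.e. x, |f_k(x) - f(x)| <= eps for all large k.
        Applying this with eps = 1/j for j = 1, 2, ... and intersecting the countably many full-measure sets,
        for a.e. x we get limsup_k |f_k(x) - f(x)| <= 1/j for every j, hence f_k -> f almost everywhere.
Conclusion: series converges; Borel-Cantelli yields f_k -> f a.e.


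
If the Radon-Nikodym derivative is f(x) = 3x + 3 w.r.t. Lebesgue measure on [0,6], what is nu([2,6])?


nu(A) = integral_A (dnu/dmu) dmu = integral_2^6 (3x + 3) dx
Step 1: Antiderivative F(x) = (3/2)x^2 + 3x
Step 2: F(6) = (3/2)*6^2 + 3*6 = 54 + 18 = 72
Step 3: F(2) = (3/2)*2^2 + 3*2 = 6 + 6 = 12
Step 4: nu([2,6]) = F(6) - F(2) = 72 - 12 = 60


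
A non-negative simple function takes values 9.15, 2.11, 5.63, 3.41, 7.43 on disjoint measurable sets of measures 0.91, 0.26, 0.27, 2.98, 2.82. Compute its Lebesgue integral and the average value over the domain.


Step 1: Integral = sum(value_i * measure_i)
= 9.15*0.91 + 2.11*0.26 + 5.63*0.27 + 3.41*2.98 + 7.43*2.82
= 8.3265 + 0.5486 + 1.5201 + 10.1618 + 20.9526
= 41.5096
Step 2: Total measure of domain = 0.91 + 0.26 + 0.27 + 2.98 + 2.82 = 7.24
Step 3: Average value = 41.5096 / 7.24 = 5.73337


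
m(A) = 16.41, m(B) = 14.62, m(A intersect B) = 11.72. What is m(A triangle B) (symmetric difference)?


m(A Delta B) = m(A) + m(B) - 2*m(A n B)
= 16.41 + 14.62 - 2*11.72
= 16.41 + 14.62 - 23.44
= 7.59


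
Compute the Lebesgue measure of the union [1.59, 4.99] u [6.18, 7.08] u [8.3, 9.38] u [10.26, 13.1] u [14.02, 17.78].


For pairwise disjoint intervals, m(union) = sum of lengths.
= (4.99 - 1.59) + (7.08 - 6.18) + (9.38 - 8.3) + (13.1 - 10.26) + (17.78 - 14.02)
= 3.4 + 0.9 + 1.08 + 2.84 + 3.76
= 11.98


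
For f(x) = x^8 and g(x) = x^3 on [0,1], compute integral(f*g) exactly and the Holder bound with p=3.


Step 1: Exact integral of f*g = integral(x^11, 0, 1) = 1/12
     = 0.083333
Step 2: Holder bound with p=3, q=1.5:
  ||f||_p = (integral x^24 dx)^(1/3) = (1/25)^(1/3) = 0.341995
  ||g||_q = (integral x^4.5 dx)^(1/1.5) = (1/5.5)^(1/1.5) = 0.320941
Step 3: Holder bound = ||f||_p * ||g||_q = 0.341995 * 0.320941 = 0.10976
Verification: 0.083333 <= 0.10976 (Holder holds)


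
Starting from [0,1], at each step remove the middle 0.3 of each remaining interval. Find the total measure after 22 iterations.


Step 1: At each step, fraction remaining = 1 - 0.3 = 0.7
Step 2: After 22 steps, measure = (0.7)^22
Result = 3.909821e-04


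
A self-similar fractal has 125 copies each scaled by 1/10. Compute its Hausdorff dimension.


For a self-similar set with N copies scaled by 1/r:
dim_H = log(N)/log(r) = log(125)/log(10)
= 4.828314/2.302585
= 2.09691


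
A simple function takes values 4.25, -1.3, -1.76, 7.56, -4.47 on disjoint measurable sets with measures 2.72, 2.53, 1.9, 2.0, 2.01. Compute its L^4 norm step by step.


Step 1: Compute |f_i|^4 for each value:
  |4.25|^4 = 326.253906
  |-1.3|^4 = 2.8561
  |-1.76|^4 = 9.595126
  |7.56|^4 = 3266.533993
  |-4.47|^4 = 399.236365
Step 2: Multiply by measures and sum:
  326.253906 * 2.72 = 887.410625
  2.8561 * 2.53 = 7.225933
  9.595126 * 1.9 = 18.230739
  3266.533993 * 2.0 = 6533.067986
  399.236365 * 2.01 = 802.465093
Sum = 887.410625 + 7.225933 + 18.230739 + 6533.067986 + 802.465093 = 8248.400376
Step 3: Take the p-th root:
||f||_4 = (8248.400376)^(1/4) = 9.52999


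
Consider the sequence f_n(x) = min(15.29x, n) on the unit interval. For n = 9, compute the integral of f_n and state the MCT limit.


f(x) = 15.29x on [0,1]; f_n(x) = min(15.29x, n). At n = 9:
Step 1: f(x) reaches 9 at x = 9/15.29 = 0.58862
Step 2: integral(f_9) = integral(15.29x, 0, 0.58862) + integral(9, 0.58862, 1)
       = 15.29*0.58862^2/2 + 9*(1 - 0.58862)
       = 2.64879 + 3.70242
       = 6.35121
Step 3: As n -> infinity, f_n increases to f, so by MCT integral(f_n) -> integral(f) = 15.29/2 = 7.645.
Convergence: integral(f_9) = 6.35121 -> 7.645 as n -> infinity


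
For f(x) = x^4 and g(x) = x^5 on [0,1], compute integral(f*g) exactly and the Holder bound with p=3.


Step 1: Exact integral of f*g = integral(x^9, 0, 1) = 1/10
     = 0.1
Step 2: Holder bound with p=3, q=1.5:
  ||f||_p = (integral x^12 dx)^(1/3) = (1/13)^(1/3) = 0.42529
  ||g||_q = (integral x^7.5 dx)^(1/1.5) = (1/8.5)^(1/1.5) = 0.240097
Step 3: Holder bound = ||f||_p * ||g||_q = 0.42529 * 0.240097 = 0.102111
Verification: 0.1 <= 0.102111 (Holder holds)


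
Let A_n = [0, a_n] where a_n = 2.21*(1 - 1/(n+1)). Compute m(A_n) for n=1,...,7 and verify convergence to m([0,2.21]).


By continuity of measure from below: if A_n increases to A, then m(A_n) -> m(A).
Here A = [0, 2.21], so m(A) = 2.21
Step 1: a_1 = 2.21*(1 - 1/2) = 1.105, m(A_1) = 1.105
Step 2: a_2 = 2.21*(1 - 1/3) = 1.4733, m(A_2) = 1.4733
Step 3: a_3 = 2.21*(1 - 1/4) = 1.6575, m(A_3) = 1.6575
Step 4: a_4 = 2.21*(1 - 1/5) = 1.768, m(A_4) = 1.768
Step 5: a_5 = 2.21*(1 - 1/6) = 1.8417, m(A_5) = 1.8417
Step 6: a_6 = 2.21*(1 - 1/7) = 1.8943, m(A_6) = 1.8943
Step 7: a_7 = 2.21*(1 - 1/8) = 1.9337, m(A_7) = 1.9337
Limit: m(A_n) -> m([0,2.21]) = 2.21


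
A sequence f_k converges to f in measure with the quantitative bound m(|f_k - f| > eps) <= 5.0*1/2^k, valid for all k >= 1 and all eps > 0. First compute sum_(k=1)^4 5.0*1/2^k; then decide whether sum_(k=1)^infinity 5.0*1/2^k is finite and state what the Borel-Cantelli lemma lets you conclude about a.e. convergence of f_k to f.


Step 1: List the terms 5.0*1/2^k for k = 1 to 4:
  k=1: 2.5
  k=2: 1.25
  k=3: 0.625
  k=4: 0.3125
Step 2: Partial sum = 2.5 + 1.25 + 0.625 + 0.3125
     = 4.6875
Step 3: The full series sum_(k>=1) 5.0*1/2^k converges (geometric series with ratio 1/2 < 1; a constant multiple of a convergent series converges).
Step 4: Fix eps > 0. Since sum_k m(|f_k - f| > eps) < infinity, the Borel-Cantelli lemma gives
        m(limsup_k {|f_k - f| > eps}) = 0, i.e. for a.e. x, |f_k(x) - f(x)| <= eps for all large k.
        Applying this with eps = 1/j for j = 1, 2, ... and intersecting the countably many full-measure sets,
        for a.e. x we get limsup_k |f_k(x) - f(x)| <= 1/j for every j, hence f_k -> f almost everywhere.
Conclusion: series converges; Borel-Cantelli yields f_k -> f a.e.


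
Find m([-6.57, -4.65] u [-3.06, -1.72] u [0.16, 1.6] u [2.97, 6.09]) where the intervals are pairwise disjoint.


For pairwise disjoint intervals, m(union) = sum of lengths.
= (-4.65 - -6.57) + (-1.72 - -3.06) + (1.6 - 0.16) + (6.09 - 2.97)
= 1.92 + 1.34 + 1.44 + 3.12
= 7.82


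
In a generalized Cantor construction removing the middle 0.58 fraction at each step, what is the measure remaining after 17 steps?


Step 1: At each step, fraction remaining = 1 - 0.58 = 0.42
Step 2: After 17 steps, measure = (0.42)^17
Result = 3.937657e-07


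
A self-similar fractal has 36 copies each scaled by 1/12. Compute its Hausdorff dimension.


For a self-similar set with N copies scaled by 1/r:
dim_H = log(N)/log(r) = log(36)/log(12)
= 3.583519/2.484907
= 1.442114


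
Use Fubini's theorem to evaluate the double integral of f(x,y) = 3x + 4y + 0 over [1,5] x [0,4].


By Fubini, integrate in x first, then y.
Step 1: Fix y, integrate over x in [1,5]:
  integral(3x + 4y + 0, x=1..5)
  = 3*(5^2 - 1^2)/2 + (4y + 0)*(5 - 1)
  = 36 + (4y + 0)*4
  = 36 + 16y + 0
  = 36 + 16y
Step 2: Integrate over y in [0,4]:
  integral(36 + 16y, y=0..4)
  = 36*4 + 16*(4^2 - 0^2)/2
  = 144 + 128
  = 272


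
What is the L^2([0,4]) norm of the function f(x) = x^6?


Step 1: ||f||_2 = (integral_0^4 |x^6|^2 dx)^(1/2)
     = (integral_0^4 x^12 dx)^(1/2)
Step 2: integral_0^4 x^12 dx = [x^13/(13)] from 0 to 4 = 4^13/13
     = 67108864/13 = 5.162220e+06
Step 3: ||f||_2 = (5.162220e+06)^(1/2) = 2272.052004


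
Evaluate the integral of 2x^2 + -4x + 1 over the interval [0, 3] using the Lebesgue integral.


The Lebesgue integral of a Riemann-integrable function agrees with the Riemann integral.
Antiderivative F(x) = (2/3)x^3 + (-4/2)x^2 + 1x
F(3) = (2/3)*3^3 + (-4/2)*3^2 + 1*3
     = (2/3)*27 + (-4/2)*9 + 1*3
     = 18 + -18 + 3
     = 3
F(0) = 0.0
Integral = F(3) - F(0) = 3 - 0.0 = 3


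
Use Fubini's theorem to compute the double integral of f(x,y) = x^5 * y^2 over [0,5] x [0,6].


By Fubini's theorem, the double integral factors as a product of single integrals:
Step 1: integral_0^5 x^5 dx = [x^6/6] from 0 to 5
     = 5^6/6 = 2604.166667
Step 2: integral_0^6 y^2 dy = [y^3/3] from 0 to 6
     = 6^3/3 = 72
Step 3: Double integral = 2604.166667 * 72 = 187500


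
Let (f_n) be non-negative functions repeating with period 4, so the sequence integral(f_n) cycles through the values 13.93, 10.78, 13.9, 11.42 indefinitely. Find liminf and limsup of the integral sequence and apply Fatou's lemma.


The sequence (integral(f_n)) is periodic with period 4, repeating the values 13.93, 10.78, 13.9, 11.42 indefinitely.
Step 1: For a periodic sequence, every tail (a_m, a_(m+1), ...) contains all 4 period values infinitely often.
Step 2: Hence inf of every tail = min of the period values = min(13.93, 10.78, 13.9, 11.42) = 10.78.
        liminf_n integral(f_n) = sup over m of (inf of tail from m) = 10.78.
Step 3: Similarly sup of every tail = max of the period values = 13.93.
        limsup_n integral(f_n) = 13.93.
Step 4: Fatou's lemma: integral(liminf_n f_n) <= liminf_n integral(f_n) = 10.78.
        So the integral of the pointwise liminf is at most 10.78.


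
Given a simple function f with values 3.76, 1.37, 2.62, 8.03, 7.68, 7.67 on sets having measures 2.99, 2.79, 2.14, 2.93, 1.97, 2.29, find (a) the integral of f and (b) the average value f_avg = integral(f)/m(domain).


Step 1: Integral = sum(value_i * measure_i)
= 3.76*2.99 + 1.37*2.79 + 2.62*2.14 + 8.03*2.93 + 7.68*1.97 + 7.67*2.29
= 11.2424 + 3.8223 + 5.6068 + 23.5279 + 15.1296 + 17.5643
= 76.8933
Step 2: Total measure of domain = 2.99 + 2.79 + 2.14 + 2.93 + 1.97 + 2.29 = 15.11
Step 3: Average value = 76.8933 / 15.11 = 5.088901


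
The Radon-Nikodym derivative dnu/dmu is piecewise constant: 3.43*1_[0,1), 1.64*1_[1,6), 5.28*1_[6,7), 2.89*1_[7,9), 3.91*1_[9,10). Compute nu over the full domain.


Integrate each piece of the Radon-Nikodym derivative:
Step 1: integral_0^1 3.43 dx = 3.43*(1-0) = 3.43*1 = 3.43
Step 2: integral_1^6 1.64 dx = 1.64*(6-1) = 1.64*5 = 8.2
Step 3: integral_6^7 5.28 dx = 5.28*(7-6) = 5.28*1 = 5.28
Step 4: integral_7^9 2.89 dx = 2.89*(9-7) = 2.89*2 = 5.78
Step 5: integral_9^10 3.91 dx = 3.91*(10-9) = 3.91*1 = 3.91
Total: 3.43 + 8.2 + 5.28 + 5.78 + 3.91 = 26.6


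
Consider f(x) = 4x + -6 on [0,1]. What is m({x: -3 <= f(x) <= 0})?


f^(-1)([-3, 0]) = {x : -3 <= 4x + -6 <= 0}
Solving: (-3 - -6)/4 <= x <= (0 - -6)/4
= [0.75, 1.5]
Intersecting with [0,1]: [0.75, 1]
Measure = 1 - 0.75 = 0.25


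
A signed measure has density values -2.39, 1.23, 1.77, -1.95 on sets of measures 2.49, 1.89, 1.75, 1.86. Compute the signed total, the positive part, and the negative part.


Step 1: Compute signed measure on each set:
  Set 1: -2.39 * 2.49 = -5.9511
  Set 2: 1.23 * 1.89 = 2.3247
  Set 3: 1.77 * 1.75 = 3.0975
  Set 4: -1.95 * 1.86 = -3.627
Step 2: Total signed measure = (-5.9511) + (2.3247) + (3.0975) + (-3.627)
     = -4.1559
Step 3: Positive part mu+(X) = sum of positive contributions = 5.4222
Step 4: Negative part mu-(X) = |sum of negative contributions| = 9.5781


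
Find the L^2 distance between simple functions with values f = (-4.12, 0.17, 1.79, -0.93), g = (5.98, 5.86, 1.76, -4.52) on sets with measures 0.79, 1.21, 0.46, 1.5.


Step 1: Compute differences f_i - g_i:
  -4.12 - 5.98 = -10.1
  0.17 - 5.86 = -5.69
  1.79 - 1.76 = 0.03
  -0.93 - -4.52 = 3.59
Step 2: Compute |diff|^2 * measure for each set:
  |-10.1|^2 * 0.79 = 102.01 * 0.79 = 80.5879
  |-5.69|^2 * 1.21 = 32.3761 * 1.21 = 39.175081
  |0.03|^2 * 0.46 = 9.000000e-04 * 0.46 = 4.140000e-04
  |3.59|^2 * 1.5 = 12.8881 * 1.5 = 19.33215
Step 3: Sum = 139.095545
Step 4: ||f-g||_2 = (139.095545)^(1/2) = 11.793877


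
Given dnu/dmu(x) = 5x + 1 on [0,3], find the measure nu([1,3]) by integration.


nu(A) = integral_A (dnu/dmu) dmu = integral_1^3 (5x + 1) dx
Step 1: Antiderivative F(x) = (5/2)x^2 + 1x
Step 2: F(3) = (5/2)*3^2 + 1*3 = 22.5 + 3 = 25.5
Step 3: F(1) = (5/2)*1^2 + 1*1 = 2.5 + 1 = 3.5
Step 4: nu([1,3]) = F(3) - F(1) = 25.5 - 3.5 = 22


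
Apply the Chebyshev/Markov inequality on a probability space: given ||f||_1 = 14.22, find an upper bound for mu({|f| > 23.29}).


Chebyshev/Markov inequality: mu(|f| > eps) <= (||f||_p / eps)^p
Step 1: ||f||_1 / eps = 14.22 / 23.29 = 0.610562
Step 2: Raise to power p = 1:
  (0.610562)^1 = 0.610562
Step 3: Therefore mu(|f| > 23.29) <= 0.610562


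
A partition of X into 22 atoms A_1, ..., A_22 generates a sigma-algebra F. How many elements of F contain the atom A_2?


Each element of F is a union of some subset S of the 22 atoms.
The element contains A_2 iff A_2 is in S.
So we count subsets S of {A_1,...,A_22} with A_2 in S: choose freely among the other 21 atoms.
Count = 2^(22-1) = 2^21 = 2097152.


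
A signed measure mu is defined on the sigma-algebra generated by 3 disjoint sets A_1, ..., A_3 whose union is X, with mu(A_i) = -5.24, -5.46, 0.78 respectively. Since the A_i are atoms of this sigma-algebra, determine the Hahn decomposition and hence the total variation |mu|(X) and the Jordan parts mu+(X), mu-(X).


Step 1: Every measurable set is a union of atoms (the cells / points), so a Hahn decomposition is
  obtained by grouping atoms by sign: P = union of atoms with mu > 0, N = union of the remaining atoms.
  Atoms in P (indices): 3;  atoms in N (indices): 1, 2
  Positive values: 0.78
  Negative values: -5.24, -5.46
Step 2: mu+(X) = mu(P) = sum of positive atom values = 0.78
Step 3: mu-(X) = -mu(N) = sum of |negative atom values| = 10.7
Step 4: |mu|(X) = mu+(X) + mu-(X) = 0.78 + 10.7 = 11.48


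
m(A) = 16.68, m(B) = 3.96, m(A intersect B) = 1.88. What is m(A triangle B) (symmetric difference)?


m(A Delta B) = m(A) + m(B) - 2*m(A n B)
= 16.68 + 3.96 - 2*1.88
= 16.68 + 3.96 - 3.76
= 16.88


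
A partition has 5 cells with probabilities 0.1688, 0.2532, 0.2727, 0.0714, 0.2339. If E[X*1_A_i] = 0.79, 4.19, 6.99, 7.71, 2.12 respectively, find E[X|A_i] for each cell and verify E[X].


For each cell A_i: E[X|A_i] = E[X*1_A_i] / P(A_i)
Step 1: E[X|A_1] = 0.79 / 0.1688 = 4.680095
Step 2: E[X|A_2] = 4.19 / 0.2532 = 16.548183
Step 3: E[X|A_3] = 6.99 / 0.2727 = 25.632563
Step 4: E[X|A_4] = 7.71 / 0.0714 = 107.983193
Step 5: E[X|A_5] = 2.12 / 0.2339 = 9.063702
Verification: E[X] = sum E[X*1_A_i] = 0.79 + 4.19 + 6.99 + 7.71 + 2.12 = 21.8


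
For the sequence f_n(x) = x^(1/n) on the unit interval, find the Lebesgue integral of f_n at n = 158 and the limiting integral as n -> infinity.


At n = 158: f_158(x) = x^(1/158).
Step 1: integral(x^(1/158), 0, 1) = [x^(1/158+1) / (1/158+1)] from 0 to 1
     = 1 / (1/158 + 1) = 1 / ((158+1)/158) = 158/(158+1)
     = 158/159 = 0.993711
Step 2: As n -> infinity, f_n(x) = x^(1/n) -> 1 for x in (0,1], and f_n is increasing in n.
By MCT, lim_n integral(f_n) = integral(lim_n f_n) = integral(1, 0, 1) = 1.
Step 3: Verify convergence: 158/159 = 0.993711 -> 1


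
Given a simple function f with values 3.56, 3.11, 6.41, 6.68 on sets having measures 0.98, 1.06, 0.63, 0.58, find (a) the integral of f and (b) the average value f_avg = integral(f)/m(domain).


Step 1: Integral = sum(value_i * measure_i)
= 3.56*0.98 + 3.11*1.06 + 6.41*0.63 + 6.68*0.58
= 3.4888 + 3.2966 + 4.0383 + 3.8744
= 14.6981
Step 2: Total measure of domain = 0.98 + 1.06 + 0.63 + 0.58 = 3.25
Step 3: Average value = 14.6981 / 3.25 = 4.522492


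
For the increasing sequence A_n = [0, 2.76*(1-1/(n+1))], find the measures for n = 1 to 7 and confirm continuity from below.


By continuity of measure from below: if A_n increases to A, then m(A_n) -> m(A).
Here A = [0, 2.76], so m(A) = 2.76
Step 1: a_1 = 2.76*(1 - 1/2) = 1.38, m(A_1) = 1.38
Step 2: a_2 = 2.76*(1 - 1/3) = 1.84, m(A_2) = 1.84
Step 3: a_3 = 2.76*(1 - 1/4) = 2.07, m(A_3) = 2.07
Step 4: a_4 = 2.76*(1 - 1/5) = 2.208, m(A_4) = 2.208
Step 5: a_5 = 2.76*(1 - 1/6) = 2.3, m(A_5) = 2.3
Step 6: a_6 = 2.76*(1 - 1/7) = 2.3657, m(A_6) = 2.3657
Step 7: a_7 = 2.76*(1 - 1/8) = 2.415, m(A_7) = 2.415
Limit: m(A_n) -> m([0,2.76]) = 2.76


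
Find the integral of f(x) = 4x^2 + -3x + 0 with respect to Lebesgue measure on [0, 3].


The Lebesgue integral of a Riemann-integrable function agrees with the Riemann integral.
Antiderivative F(x) = (4/3)x^3 + (-3/2)x^2 + 0x
F(3) = (4/3)*3^3 + (-3/2)*3^2 + 0*3
     = (4/3)*27 + (-3/2)*9 + 0*3
     = 36 + -13.5 + 0
     = 22.5
F(0) = 0.0
Integral = F(3) - F(0) = 22.5 - 0.0 = 22.5


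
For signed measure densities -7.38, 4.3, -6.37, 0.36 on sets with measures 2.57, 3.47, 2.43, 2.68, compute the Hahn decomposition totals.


Step 1: Compute signed measure on each set:
  Set 1: -7.38 * 2.57 = -18.9666
  Set 2: 4.3 * 3.47 = 14.921
  Set 3: -6.37 * 2.43 = -15.4791
  Set 4: 0.36 * 2.68 = 0.9648
Step 2: Total signed measure = (-18.9666) + (14.921) + (-15.4791) + (0.9648)
     = -18.5599
Step 3: Positive part mu+(X) = sum of positive contributions = 15.8858
Step 4: Negative part mu-(X) = |sum of negative contributions| = 34.4457


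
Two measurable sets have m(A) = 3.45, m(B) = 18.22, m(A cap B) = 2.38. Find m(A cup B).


By inclusion-exclusion: m(A u B) = m(A) + m(B) - m(A n B)
= 3.45 + 18.22 - 2.38
= 19.29


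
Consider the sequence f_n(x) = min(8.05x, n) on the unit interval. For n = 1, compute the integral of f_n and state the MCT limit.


f(x) = 8.05x on [0,1]; f_n(x) = min(8.05x, n). At n = 1:
Step 1: f(x) reaches 1 at x = 1/8.05 = 0.124224
Step 2: integral(f_1) = integral(8.05x, 0, 0.124224) + integral(1, 0.124224, 1)
       = 8.05*0.124224^2/2 + 1*(1 - 0.124224)
       = 0.062112 + 0.875776
       = 0.937888
Step 3: As n -> infinity, f_n increases to f, so by MCT integral(f_n) -> integral(f) = 8.05/2 = 4.025.
Convergence: integral(f_1) = 0.937888 -> 4.025 as n -> infinity


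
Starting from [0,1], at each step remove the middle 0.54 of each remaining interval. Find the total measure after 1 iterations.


Step 1: At each step, fraction remaining = 1 - 0.54 = 0.46
Step 2: After 1 steps, measure = (0.46)^1
Step 3: Computing the power step by step:
  After step 1: 0.46
Result = 0.46


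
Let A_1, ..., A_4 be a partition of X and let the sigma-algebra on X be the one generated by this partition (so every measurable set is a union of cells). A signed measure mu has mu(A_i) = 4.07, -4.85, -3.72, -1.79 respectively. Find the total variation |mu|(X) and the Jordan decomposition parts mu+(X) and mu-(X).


Step 1: Every measurable set is a union of atoms (the cells / points), so a Hahn decomposition is
  obtained by grouping atoms by sign: P = union of atoms with mu > 0, N = union of the remaining atoms.
  Atoms in P (indices): 1;  atoms in N (indices): 2, 3, 4
  Positive values: 4.07
  Negative values: -4.85, -3.72, -1.79
Step 2: mu+(X) = mu(P) = sum of positive atom values = 4.07
Step 3: mu-(X) = -mu(N) = sum of |negative atom values| = 10.36
Step 4: |mu|(X) = mu+(X) + mu-(X) = 4.07 + 10.36 = 14.43


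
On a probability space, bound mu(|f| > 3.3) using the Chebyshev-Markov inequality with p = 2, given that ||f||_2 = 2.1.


Chebyshev/Markov inequality: mu(|f| > eps) <= (||f||_p / eps)^p
Step 1: ||f||_2 / eps = 2.1 / 3.3 = 0.636364
Step 2: Raise to power p = 2:
  (0.636364)^2 = 0.404959
Step 3: Therefore mu(|f| > 3.3) <= 0.404959


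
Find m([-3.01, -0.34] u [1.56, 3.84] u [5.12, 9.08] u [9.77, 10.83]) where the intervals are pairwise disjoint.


For pairwise disjoint intervals, m(union) = sum of lengths.
= (-0.34 - -3.01) + (3.84 - 1.56) + (9.08 - 5.12) + (10.83 - 9.77)
= 2.67 + 2.28 + 3.96 + 1.06
= 9.97


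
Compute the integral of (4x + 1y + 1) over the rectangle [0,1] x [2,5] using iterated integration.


By Fubini, integrate in x first, then y.
Step 1: Fix y, integrate over x in [0,1]:
  integral(4x + 1y + 1, x=0..1)
  = 4*(1^2 - 0^2)/2 + (1y + 1)*(1 - 0)
  = 2 + (1y + 1)*1
  = 2 + 1y + 1
  = 3 + 1y
Step 2: Integrate over y in [2,5]:
  integral(3 + 1y, y=2..5)
  = 3*3 + 1*(5^2 - 2^2)/2
  = 9 + 10.5
  = 19.5


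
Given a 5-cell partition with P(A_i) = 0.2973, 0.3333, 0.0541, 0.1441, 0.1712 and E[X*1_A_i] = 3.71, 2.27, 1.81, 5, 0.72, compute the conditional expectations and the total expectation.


For each cell A_i: E[X|A_i] = E[X*1_A_i] / P(A_i)
Step 1: E[X|A_1] = 3.71 / 0.2973 = 12.478977
Step 2: E[X|A_2] = 2.27 / 0.3333 = 6.810681
Step 3: E[X|A_3] = 1.81 / 0.0541 = 33.456562
Step 4: E[X|A_4] = 5 / 0.1441 = 34.698126
Step 5: E[X|A_5] = 0.72 / 0.1712 = 4.205607
Verification: E[X] = sum E[X*1_A_i] = 3.71 + 2.27 + 1.81 + 5 + 0.72 = 13.51


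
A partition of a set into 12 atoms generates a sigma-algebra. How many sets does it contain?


Each element of the sigma-algebra is a union of some subset of the 12 atoms.
The number of such subsets is 2^12 = 4096.


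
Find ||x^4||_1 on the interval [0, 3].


Step 1: ||f||_1 = (integral_0^3 |x^4|^1 dx)^(1/1)
     = (integral_0^3 x^4 dx)^(1/1)
Step 2: integral_0^3 x^4 dx = [x^5/(5)] from 0 to 3 = 3^5/5
     = 243/5 = 48.6
Step 3: ||f||_1 = (48.6)^(1/1) = 48.6


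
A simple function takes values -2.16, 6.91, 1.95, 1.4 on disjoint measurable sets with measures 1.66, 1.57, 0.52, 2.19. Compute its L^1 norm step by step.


Step 1: Compute |f_i|^1 for each value:
  |-2.16|^1 = 2.16
  |6.91|^1 = 6.91
  |1.95|^1 = 1.95
  |1.4|^1 = 1.4
Step 2: Multiply by measures and sum:
  2.16 * 1.66 = 3.5856
  6.91 * 1.57 = 10.8487
  1.95 * 0.52 = 1.014
  1.4 * 2.19 = 3.066
Sum = 3.5856 + 10.8487 + 1.014 + 3.066 = 18.5143
Step 3: Take the p-th root:
||f||_1 = (18.5143)^(1/1) = 18.5143


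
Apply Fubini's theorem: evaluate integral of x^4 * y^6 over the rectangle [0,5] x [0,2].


By Fubini's theorem, the double integral factors as a product of single integrals:
Step 1: integral_0^5 x^4 dx = [x^5/5] from 0 to 5
     = 5^5/5 = 625
Step 2: integral_0^2 y^6 dy = [y^7/7] from 0 to 2
     = 2^7/7 = 18.285714
Step 3: Double integral = 625 * 18.285714 = 11428.571429


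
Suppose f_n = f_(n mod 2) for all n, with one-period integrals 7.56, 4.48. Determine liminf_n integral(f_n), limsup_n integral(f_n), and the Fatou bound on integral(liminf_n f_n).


The sequence (integral(f_n)) is periodic with period 2, repeating the values 7.56, 4.48 indefinitely.
Step 1: For a periodic sequence, every tail (a_m, a_(m+1), ...) contains all 2 period values infinitely often.
Step 2: Hence inf of every tail = min of the period values = min(7.56, 4.48) = 4.48.
        liminf_n integral(f_n) = sup over m of (inf of tail from m) = 4.48.
Step 3: Similarly sup of every tail = max of the period values = 7.56.
        limsup_n integral(f_n) = 7.56.
Step 4: Fatou's lemma: integral(liminf_n f_n) <= liminf_n integral(f_n) = 4.48.
        So the integral of the pointwise liminf is at most 4.48.


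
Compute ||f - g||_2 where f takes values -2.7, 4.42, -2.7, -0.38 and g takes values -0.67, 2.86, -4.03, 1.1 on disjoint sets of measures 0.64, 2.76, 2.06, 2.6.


Step 1: Compute differences f_i - g_i:
  -2.7 - -0.67 = -2.03
  4.42 - 2.86 = 1.56
  -2.7 - -4.03 = 1.33
  -0.38 - 1.1 = -1.48
Step 2: Compute |diff|^2 * measure for each set:
  |-2.03|^2 * 0.64 = 4.1209 * 0.64 = 2.637376
  |1.56|^2 * 2.76 = 2.4336 * 2.76 = 6.716736
  |1.33|^2 * 2.06 = 1.7689 * 2.06 = 3.643934
  |-1.48|^2 * 2.6 = 2.1904 * 2.6 = 5.69504
Step 3: Sum = 18.693086
Step 4: ||f-g||_2 = (18.693086)^(1/2) = 4.32355


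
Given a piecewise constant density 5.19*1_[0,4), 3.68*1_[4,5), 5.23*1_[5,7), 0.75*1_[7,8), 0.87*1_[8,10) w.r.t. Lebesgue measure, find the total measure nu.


Integrate each piece of the Radon-Nikodym derivative:
Step 1: integral_0^4 5.19 dx = 5.19*(4-0) = 5.19*4 = 20.76
Step 2: integral_4^5 3.68 dx = 3.68*(5-4) = 3.68*1 = 3.68
Step 3: integral_5^7 5.23 dx = 5.23*(7-5) = 5.23*2 = 10.46
Step 4: integral_7^8 0.75 dx = 0.75*(8-7) = 0.75*1 = 0.75
Step 5: integral_8^10 0.87 dx = 0.87*(10-8) = 0.87*2 = 1.74
Total: 20.76 + 3.68 + 10.46 + 0.75 + 1.74 = 37.39
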